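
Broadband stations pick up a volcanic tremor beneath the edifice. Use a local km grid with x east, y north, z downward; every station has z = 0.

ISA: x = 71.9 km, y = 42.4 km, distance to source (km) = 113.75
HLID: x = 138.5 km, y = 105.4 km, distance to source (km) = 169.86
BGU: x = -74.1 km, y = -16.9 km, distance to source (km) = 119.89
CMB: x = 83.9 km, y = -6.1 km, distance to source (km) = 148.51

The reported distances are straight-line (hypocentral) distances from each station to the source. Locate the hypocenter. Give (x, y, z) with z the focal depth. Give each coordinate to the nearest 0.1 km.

(-26.1, 86.4, 37.4)

Each station gives a sphere (x−x_i)² + (y−y_i)² + z² = d_i² (stations at z=0).
Subtracting the ISA sphere from HLID and BGU: z² cancels, leaving linear equations in x and y:
133.2 x + 126.0 y = 7410.68
-292.0 x − 118.6 y = -2625.50
Solving: x ≈ -26.107, y ≈ 86.413 km (keep extra digits for the depth step; rounded: -26.1, 86.4).
Then from the ISA sphere: z² = 113.75² − (x − 71.9)² − (y − 42.4)² with x = -26.107, y = 86.413, so z ≈ 37.370 ≈ 37.4 km.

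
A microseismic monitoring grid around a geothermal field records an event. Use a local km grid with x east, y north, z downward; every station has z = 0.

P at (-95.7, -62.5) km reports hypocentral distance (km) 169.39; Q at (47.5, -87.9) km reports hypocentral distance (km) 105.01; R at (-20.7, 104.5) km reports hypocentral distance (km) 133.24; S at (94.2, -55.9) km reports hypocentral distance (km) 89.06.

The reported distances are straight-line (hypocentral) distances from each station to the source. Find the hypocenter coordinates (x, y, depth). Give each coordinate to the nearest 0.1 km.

Each station gives a sphere (x−x_i)² + (y−y_i)² + z² = d_i² (stations at z=0).
Subtracting the P sphere from Q and R: z² cancels, leaving linear equations in x and y:
286.4 x − 50.8 y = 14583.79
150.0 x + 334.0 y = 9224.07
Solving: x ≈ 51.701, y ≈ 4.398 km (keep extra digits for the depth step; rounded: 51.7, 4.4).
Then from the P sphere: z² = 169.39² − (x + 95.7)² − (y + 62.5)² with x = 51.701, y = 4.398, so z ≈ 49.906 ≈ 49.9 km.
Check against S (with the unrounded solution): distance 89.06 ≈ 89.06 km. ✓

x ≈ 51.7 km, y ≈ 4.4 km, depth ≈ 49.9 km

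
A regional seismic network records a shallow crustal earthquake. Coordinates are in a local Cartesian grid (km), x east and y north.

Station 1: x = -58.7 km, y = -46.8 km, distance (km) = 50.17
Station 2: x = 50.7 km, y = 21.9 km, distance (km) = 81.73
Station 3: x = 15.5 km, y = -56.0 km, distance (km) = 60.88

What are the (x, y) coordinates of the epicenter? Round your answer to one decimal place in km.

(-24.5, -10.1)

Circle about each station: (x + 58.7)² + (y + 46.8)² = 50.17²; (x − 50.7)² + (y − 21.9)² = 81.73²; (x − 15.5)² + (y + 56.0)² = 60.88².
Subtracting pairs of circle equations eliminates x²+y² and gives linear equations (the radical axes):
218.8 x + 137.4 y = -6748.59
148.4 x − 18.4 y = -3449.03
Solving the 2×2 system: x ≈ -24.5, y ≈ -10.1 km.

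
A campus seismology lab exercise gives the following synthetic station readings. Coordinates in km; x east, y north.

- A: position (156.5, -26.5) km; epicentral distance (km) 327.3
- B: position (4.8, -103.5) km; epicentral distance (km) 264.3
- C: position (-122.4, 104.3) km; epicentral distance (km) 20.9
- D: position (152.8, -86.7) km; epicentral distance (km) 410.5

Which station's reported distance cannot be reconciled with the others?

Solve using three stations at a time. Using A, B, C (subtract circle equations pairwise → linear system) gives (x, y) ≈ (-136.1, 120.1).
Distances from that point to each station vs reported:
  A: calculated 327.3 vs reported 327.3 → residual 0.0 km
  B: calculated 264.3 vs reported 264.3 → residual 0.0 km
  C: calculated 20.9 vs reported 20.9 → residual 0.0 km
  D: calculated 355.3 vs reported 410.5 → residual 55.2 km
A, B, C are mutually consistent (residuals ≈ 0); D is off by 55.2 km.

D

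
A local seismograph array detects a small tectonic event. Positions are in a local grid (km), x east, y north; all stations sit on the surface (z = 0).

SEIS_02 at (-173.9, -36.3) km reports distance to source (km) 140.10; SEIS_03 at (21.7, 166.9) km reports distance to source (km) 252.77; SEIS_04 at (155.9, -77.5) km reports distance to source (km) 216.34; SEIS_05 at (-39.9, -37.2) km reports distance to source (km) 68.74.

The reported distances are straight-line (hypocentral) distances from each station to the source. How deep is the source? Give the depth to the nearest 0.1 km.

depth ≈ 60.7 km

Each station gives a sphere (x−x_i)² + (y−y_i)² + z² = d_i² (stations at z=0).
Subtracting the SEIS_02 sphere from SEIS_03 and SEIS_04: z² cancels, leaving linear equations in x and y:
391.2 x + 406.4 y = -47497.06
659.6 x − 82.4 y = -28422.83
Solving: x ≈ -51.498, y ≈ -67.300 km (keep extra digits for the depth step; rounded: -51.5, -67.3).
Then from the SEIS_02 sphere: z² = 140.10² − (x + 173.9)² − (y + 36.3)² with x = -51.498, y = -67.300, so z ≈ 60.702 ≈ 60.7 km.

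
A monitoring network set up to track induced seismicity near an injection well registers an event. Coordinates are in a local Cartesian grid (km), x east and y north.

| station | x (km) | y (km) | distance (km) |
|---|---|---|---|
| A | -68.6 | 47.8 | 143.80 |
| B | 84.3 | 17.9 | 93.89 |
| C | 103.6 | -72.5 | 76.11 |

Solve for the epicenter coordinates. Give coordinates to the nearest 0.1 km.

x ≈ 28.9 km, y ≈ -57.9 km

Circle about each station: (x + 68.6)² + (y − 47.8)² = 143.80²; (x − 84.3)² + (y − 17.9)² = 93.89²; (x − 103.6)² + (y + 72.5)² = 76.11².
Subtracting the A equation from the B and C equations removes the quadratic terms:
305.8 x − 59.8 y = 12299.21
344.4 x − 240.6 y = 23884.12
Solving the 2×2 system: x ≈ 28.9, y ≈ -57.9 km.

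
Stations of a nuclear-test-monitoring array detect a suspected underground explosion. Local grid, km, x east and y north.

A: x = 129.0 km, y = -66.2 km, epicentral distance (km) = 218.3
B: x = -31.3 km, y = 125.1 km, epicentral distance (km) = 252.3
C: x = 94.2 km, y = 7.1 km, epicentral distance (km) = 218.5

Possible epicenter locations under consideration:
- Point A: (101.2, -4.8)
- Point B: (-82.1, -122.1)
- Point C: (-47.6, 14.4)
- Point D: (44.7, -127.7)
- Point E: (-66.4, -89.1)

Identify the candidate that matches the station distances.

Point B

For each candidate, compare |candidate − station| to the reported distance:
Point A: residuals A 150.9, B 66.7, C 204.7 → max 204.7 km
Point B: residuals A 0.1, B 0.1, C 0.1 → max 0.1 km
Point C: residuals A 24.2, B 140.4, C 76.5 → max 140.4 km
Point D: residuals A 114.0, B 11.7, C 74.9 → max 114.0 km
Point E: residuals A 21.6, B 35.2, C 31.3 → max 35.2 km
Only Point B has all residuals ≈ 0.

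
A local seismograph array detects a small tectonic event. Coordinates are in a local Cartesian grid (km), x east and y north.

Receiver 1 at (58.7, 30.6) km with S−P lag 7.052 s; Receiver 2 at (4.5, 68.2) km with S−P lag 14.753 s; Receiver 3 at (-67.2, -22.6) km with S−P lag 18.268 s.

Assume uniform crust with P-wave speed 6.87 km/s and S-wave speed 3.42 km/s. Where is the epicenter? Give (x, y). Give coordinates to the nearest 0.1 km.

(57.1, -17.4)

Distance from S−P lag: d = Δt · v_P v_S / (v_P − v_S) = Δt · (6.87·3.42)/(6.87−3.42) ≈ 6.8103·Δt.
So d_Receiver 1 = 48.03, d_Receiver 2 = 100.47, d_Receiver 3 = 124.41 km.
Circle about each station: (x − 58.7)² + (y − 30.6)² = 48.03²; (x − 4.5)² + (y − 68.2)² = 100.47²; (x + 67.2)² + (y + 22.6)² = 124.41².
Subtracting pairs of circle equations eliminates x²+y² and gives linear equations (the radical axes):
-108.4 x + 75.2 y = -7497.90
-251.8 x − 106.4 y = -12526.42
Solving the 2×2 system: x ≈ 57.1, y ≈ -17.4 km.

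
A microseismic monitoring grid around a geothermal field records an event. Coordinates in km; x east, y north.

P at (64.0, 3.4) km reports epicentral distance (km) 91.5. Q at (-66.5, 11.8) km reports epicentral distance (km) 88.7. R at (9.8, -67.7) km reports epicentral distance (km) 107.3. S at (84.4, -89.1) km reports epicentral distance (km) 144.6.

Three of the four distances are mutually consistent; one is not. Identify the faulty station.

Solve using three stations at a time. Using Q, R, S (subtract circle equations pairwise → linear system) gives (x, y) ≈ (17.9, 39.4).
Distances from that point to each station vs reported:
  P: calculated 58.5 vs reported 91.5 → residual 33.0 km
  Q: calculated 88.8 vs reported 88.7 → residual 0.1 km
  R: calculated 107.4 vs reported 107.3 → residual 0.1 km
  S: calculated 144.7 vs reported 144.6 → residual 0.1 km
Q, R, S are mutually consistent (residuals ≈ 0); P is off by 33.0 km.

P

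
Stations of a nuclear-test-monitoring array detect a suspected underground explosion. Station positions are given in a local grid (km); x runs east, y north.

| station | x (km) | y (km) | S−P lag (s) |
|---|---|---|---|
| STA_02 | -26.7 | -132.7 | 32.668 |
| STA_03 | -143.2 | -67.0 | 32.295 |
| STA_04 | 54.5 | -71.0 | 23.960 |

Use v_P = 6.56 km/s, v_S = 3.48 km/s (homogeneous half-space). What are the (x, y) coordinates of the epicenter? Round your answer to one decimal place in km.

x ≈ 24.3 km, y ≈ 104.0 km

Distance from S−P lag: d = Δt · v_P v_S / (v_P − v_S) = Δt · (6.56·3.48)/(6.56−3.48) ≈ 7.4119·Δt.
So d_STA_02 = 242.13, d_STA_03 = 239.37, d_STA_04 = 177.59 km.
Circle about each station: (x + 26.7)² + (y + 132.7)² = 242.13²; (x + 143.2)² + (y + 67.0)² = 239.37²; (x − 54.5)² + (y + 71.0)² = 177.59².
Subtracting pairs of circle equations eliminates x²+y² and gives linear equations (the radical axes):
-233.0 x + 131.4 y = 8002.00
162.4 x + 123.4 y = 16777.80
Solving the 2×2 system: x ≈ 24.3, y ≈ 104.0 km.
Check against STA_02 (with the unrounded x, y): √((x + 26.7)²+(y + 132.7)²) = 242.12 ≈ 242.13 km. ✓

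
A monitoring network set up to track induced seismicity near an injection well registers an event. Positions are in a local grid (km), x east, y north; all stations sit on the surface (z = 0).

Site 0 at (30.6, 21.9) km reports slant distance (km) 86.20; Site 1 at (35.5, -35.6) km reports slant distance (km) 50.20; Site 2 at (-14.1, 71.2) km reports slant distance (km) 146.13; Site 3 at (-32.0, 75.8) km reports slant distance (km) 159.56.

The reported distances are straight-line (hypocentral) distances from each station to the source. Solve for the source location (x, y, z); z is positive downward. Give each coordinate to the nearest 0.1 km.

Each station gives a sphere (x−x_i)² + (y−y_i)² + z² = d_i² (stations at z=0).
Subtracting the Site 0 sphere from Site 1 and Site 2: z² cancels, leaving linear equations in x and y:
9.8 x − 115.0 y = 6022.04
-89.4 x + 98.6 y = -10071.26
Solving: x ≈ 60.595, y ≈ -47.202 km (keep extra digits for the depth step; rounded: 60.6, -47.2).
Then from the Site 0 sphere: z² = 86.20² − (x − 30.6)² − (y − 21.9)² with x = 60.595, y = -47.202, so z ≈ 41.901 ≈ 41.9 km.
Check against Site 3 (with the unrounded solution): distance 159.56 ≈ 159.56 km. ✓

(60.6, -47.2, 41.9)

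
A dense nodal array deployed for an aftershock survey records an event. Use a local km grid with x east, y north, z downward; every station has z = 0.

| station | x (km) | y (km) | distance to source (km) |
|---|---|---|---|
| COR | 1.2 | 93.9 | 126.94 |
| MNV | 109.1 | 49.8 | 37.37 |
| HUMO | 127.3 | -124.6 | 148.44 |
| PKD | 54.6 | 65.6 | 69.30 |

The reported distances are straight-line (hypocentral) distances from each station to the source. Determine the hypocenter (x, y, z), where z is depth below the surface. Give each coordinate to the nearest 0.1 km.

x ≈ 102.2 km, y ≈ 20.1 km, depth ≈ 21.6 km

Each station gives a sphere (x−x_i)² + (y−y_i)² + z² = d_i² (stations at z=0).
Subtracting the COR sphere from MNV and HUMO: z² cancels, leaving linear equations in x and y:
215.8 x − 88.2 y = 20281.45
252.2 x − 437.0 y = 16991.13
Solving: x ≈ 102.197, y ≈ 20.098 km (keep extra digits for the depth step; rounded: 102.2, 20.1).
Then from the COR sphere: z² = 126.94² − (x − 1.2)² − (y − 93.9)² with x = 102.197, y = 20.098, so z ≈ 21.602 ≈ 21.6 km.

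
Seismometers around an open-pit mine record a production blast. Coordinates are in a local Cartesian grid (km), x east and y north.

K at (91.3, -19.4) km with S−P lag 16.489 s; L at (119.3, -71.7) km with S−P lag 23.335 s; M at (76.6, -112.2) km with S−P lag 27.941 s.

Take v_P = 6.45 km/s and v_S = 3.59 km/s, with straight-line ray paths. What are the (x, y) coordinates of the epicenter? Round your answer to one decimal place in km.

x ≈ 84.0 km, y ≈ 113.9 km

Distance from S−P lag: d = Δt · v_P v_S / (v_P − v_S) = Δt · (6.45·3.59)/(6.45−3.59) ≈ 8.0963·Δt.
So d_K = 133.50, d_L = 188.93, d_M = 226.22 km.
Circle about each station: (x − 91.3)² + (y + 19.4)² = 133.50²; (x − 119.3)² + (y + 71.7)² = 188.93²; (x − 76.6)² + (y + 112.2)² = 226.22².
Subtracting the K equation from the L and M equations removes the quadratic terms:
56.0 x − 104.6 y = -7210.96
-29.4 x − 185.6 y = -23608.89
Solving the 2×2 system: x ≈ 84.0, y ≈ 113.9 km.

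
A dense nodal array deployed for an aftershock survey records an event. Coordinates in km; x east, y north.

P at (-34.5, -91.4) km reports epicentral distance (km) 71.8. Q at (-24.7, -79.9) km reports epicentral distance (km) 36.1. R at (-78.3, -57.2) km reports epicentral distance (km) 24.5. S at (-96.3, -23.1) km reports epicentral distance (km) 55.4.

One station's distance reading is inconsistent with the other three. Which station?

P

Solve using three stations at a time. Using Q, R, S (subtract circle equations pairwise → linear system) gives (x, y) ≈ (-53.9, -58.7).
Distances from that point to each station vs reported:
  P: calculated 38.0 vs reported 71.8 → residual 33.8 km
  Q: calculated 36.1 vs reported 36.1 → residual 0.0 km
  R: calculated 24.5 vs reported 24.5 → residual 0.0 km
  S: calculated 55.4 vs reported 55.4 → residual 0.0 km
Q, R, S are mutually consistent (residuals ≈ 0); P is off by 33.8 km.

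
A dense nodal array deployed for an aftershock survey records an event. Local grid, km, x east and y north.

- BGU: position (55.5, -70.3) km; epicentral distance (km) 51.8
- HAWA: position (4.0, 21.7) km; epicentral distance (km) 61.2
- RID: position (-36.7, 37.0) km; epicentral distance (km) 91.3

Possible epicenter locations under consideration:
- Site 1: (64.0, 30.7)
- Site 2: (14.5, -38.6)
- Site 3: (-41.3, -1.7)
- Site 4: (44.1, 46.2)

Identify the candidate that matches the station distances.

For each candidate, compare |candidate − station| to the reported distance:
Site 1: residuals BGU 49.6, HAWA 0.5, RID 9.6 → max 49.6 km
Site 2: residuals BGU 0.0, HAWA 0.0, RID 0.0 → max 0.0 km
Site 3: residuals BGU 66.8, HAWA 10.2, RID 52.3 → max 66.8 km
Site 4: residuals BGU 65.3, HAWA 14.2, RID 10.0 → max 65.3 km
Only Site 2 has all residuals ≈ 0.

Site 2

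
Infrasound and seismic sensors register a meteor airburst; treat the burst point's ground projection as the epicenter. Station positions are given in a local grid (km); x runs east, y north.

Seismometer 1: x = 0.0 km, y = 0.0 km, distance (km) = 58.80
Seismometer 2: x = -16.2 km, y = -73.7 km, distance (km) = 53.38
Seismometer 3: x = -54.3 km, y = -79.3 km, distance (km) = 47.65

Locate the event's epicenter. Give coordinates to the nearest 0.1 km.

Circle about each station: x² + y² = 58.80²; (x + 16.2)² + (y + 73.7)² = 53.38²; (x + 54.3)² + (y + 79.3)² = 47.65².
Subtracting pairs of circle equations eliminates x²+y² and gives linear equations (the radical axes):
-32.4 x − 147.4 y = 6302.15
-108.6 x − 158.6 y = 10423.90
Solving the 2×2 system: x ≈ -49.4, y ≈ -31.9 km.
Check against Seismometer 1 (with the unrounded x, y): √(x²+y²) = 58.80 ≈ 58.80 km. ✓

-49.4 km east, -31.9 km north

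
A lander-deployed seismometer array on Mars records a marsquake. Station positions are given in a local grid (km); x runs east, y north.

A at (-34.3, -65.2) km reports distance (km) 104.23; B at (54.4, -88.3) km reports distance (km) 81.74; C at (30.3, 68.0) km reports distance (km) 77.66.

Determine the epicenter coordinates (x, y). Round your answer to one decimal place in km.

51.9 km east, -6.6 km north

Circle about each station: (x + 34.3)² + (y + 65.2)² = 104.23²; (x − 54.4)² + (y + 88.3)² = 81.74²; (x − 30.3)² + (y − 68.0)² = 77.66².
Subtracting the A equation from the B and C equations removes the quadratic terms:
177.4 x − 46.2 y = 9511.19
129.2 x + 266.4 y = 4947.38
Solving the 2×2 system: x ≈ 51.9, y ≈ -6.6 km.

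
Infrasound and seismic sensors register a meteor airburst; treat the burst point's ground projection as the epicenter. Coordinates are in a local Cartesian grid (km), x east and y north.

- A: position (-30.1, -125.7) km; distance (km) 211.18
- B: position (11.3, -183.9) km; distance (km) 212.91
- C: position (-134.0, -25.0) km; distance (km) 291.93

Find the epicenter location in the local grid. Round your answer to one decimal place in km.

Circle about each station: (x + 30.1)² + (y + 125.7)² = 211.18²; (x − 11.3)² + (y + 183.9)² = 212.91²; (x + 134.0)² + (y + 25.0)² = 291.93².
Subtracting the A equation from the B and C equations removes the quadratic terms:
82.8 x − 116.4 y = 16506.72
-207.8 x + 201.4 y = -38751.63
Solving the 2×2 system: x ≈ 157.9, y ≈ -29.5 km.

157.9 km east, -29.5 km north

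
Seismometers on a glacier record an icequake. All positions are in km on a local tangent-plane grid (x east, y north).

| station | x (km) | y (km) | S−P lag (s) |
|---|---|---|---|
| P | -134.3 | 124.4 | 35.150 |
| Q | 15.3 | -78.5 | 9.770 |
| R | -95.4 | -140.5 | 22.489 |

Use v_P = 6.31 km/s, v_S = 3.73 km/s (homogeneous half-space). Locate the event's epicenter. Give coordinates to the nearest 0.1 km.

103.6 km east, -90.6 km north

Distance from S−P lag: d = Δt · v_P v_S / (v_P − v_S) = Δt · (6.31·3.73)/(6.31−3.73) ≈ 9.1226·Δt.
So d_P = 320.66, d_Q = 89.13, d_R = 205.16 km.
Circle about each station: (x + 134.3)² + (y − 124.4)² = 320.66²; (x − 15.3)² + (y + 78.5)² = 89.13²; (x + 95.4)² + (y + 140.5)² = 205.16².
Subtracting the P equation from the Q and R equations removes the quadratic terms:
299.2 x − 405.8 y = 67763.17
77.8 x − 529.8 y = 56061.77
Solving the 2×2 system: x ≈ 103.6, y ≈ -90.6 km.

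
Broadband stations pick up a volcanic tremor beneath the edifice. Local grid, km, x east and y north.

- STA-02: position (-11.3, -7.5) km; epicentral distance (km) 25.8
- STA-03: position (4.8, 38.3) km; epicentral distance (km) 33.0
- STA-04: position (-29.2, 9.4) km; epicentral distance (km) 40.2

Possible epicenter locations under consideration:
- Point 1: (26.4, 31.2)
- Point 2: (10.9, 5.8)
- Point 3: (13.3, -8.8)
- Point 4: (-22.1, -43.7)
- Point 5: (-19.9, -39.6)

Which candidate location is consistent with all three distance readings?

For each candidate, compare |candidate − station| to the reported distance:
Point 1: residuals STA-02 28.2, STA-03 10.3, STA-04 19.5 → max 28.2 km
Point 2: residuals STA-02 0.1, STA-03 0.1, STA-04 0.1 → max 0.1 km
Point 3: residuals STA-02 1.2, STA-03 14.9, STA-04 6.0 → max 14.9 km
Point 4: residuals STA-02 12.0, STA-03 53.3, STA-04 13.4 → max 53.3 km
Point 5: residuals STA-02 7.4, STA-03 48.7, STA-04 9.7 → max 48.7 km
Only Point 2 has all residuals ≈ 0.

Point 2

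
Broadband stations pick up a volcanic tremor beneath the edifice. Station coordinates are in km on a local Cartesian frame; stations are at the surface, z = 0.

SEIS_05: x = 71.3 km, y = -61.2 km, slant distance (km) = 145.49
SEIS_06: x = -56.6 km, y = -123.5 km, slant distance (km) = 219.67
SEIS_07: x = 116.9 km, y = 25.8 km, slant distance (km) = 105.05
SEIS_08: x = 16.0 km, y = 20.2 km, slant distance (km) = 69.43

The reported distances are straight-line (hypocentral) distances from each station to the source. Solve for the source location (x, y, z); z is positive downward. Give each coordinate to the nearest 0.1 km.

(32.9, 72.6, 42.3)

Each station gives a sphere (x−x_i)² + (y−y_i)² + z² = d_i² (stations at z=0).
Subtracting the SEIS_05 sphere from SEIS_06 and SEIS_07: z² cancels, leaving linear equations in x and y:
-255.8 x − 124.6 y = -17460.89
91.2 x + 174.0 y = 15633.96
Solving: x ≈ 32.891, y ≈ 72.611 km (keep extra digits for the depth step; rounded: 32.9, 72.6).
Then from the SEIS_05 sphere: z² = 145.49² − (x − 71.3)² − (y + 61.2)² with x = 32.891, y = 72.611, so z ≈ 42.269 ≈ 42.3 km.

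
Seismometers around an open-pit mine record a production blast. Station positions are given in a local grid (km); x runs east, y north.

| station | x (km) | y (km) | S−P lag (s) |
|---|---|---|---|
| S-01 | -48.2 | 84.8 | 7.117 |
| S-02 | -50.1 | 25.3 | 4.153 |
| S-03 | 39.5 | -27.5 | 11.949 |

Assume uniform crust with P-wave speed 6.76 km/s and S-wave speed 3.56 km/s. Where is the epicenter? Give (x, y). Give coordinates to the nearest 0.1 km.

Distance from S−P lag: d = Δt · v_P v_S / (v_P − v_S) = Δt · (6.76·3.56)/(6.76−3.56) ≈ 7.5205·Δt.
So d_S-01 = 53.52, d_S-02 = 31.23, d_S-03 = 89.86 km.
Circle about each station: (x + 48.2)² + (y − 84.8)² = 53.52²; (x + 50.1)² + (y − 25.3)² = 31.23²; (x − 39.5)² + (y + 27.5)² = 89.86².
Subtracting pairs of circle equations eliminates x²+y² and gives linear equations (the radical axes):
-3.8 x − 119.0 y = -4475.10
175.4 x − 224.6 y = -12408.21
Solving the 2×2 system: x ≈ -21.7, y ≈ 38.3 km.
Check against S-01 (with the unrounded x, y): √((x + 48.2)²+(y − 84.8)²) = 53.52 ≈ 53.52 km. ✓

-21.7 km east, 38.3 km north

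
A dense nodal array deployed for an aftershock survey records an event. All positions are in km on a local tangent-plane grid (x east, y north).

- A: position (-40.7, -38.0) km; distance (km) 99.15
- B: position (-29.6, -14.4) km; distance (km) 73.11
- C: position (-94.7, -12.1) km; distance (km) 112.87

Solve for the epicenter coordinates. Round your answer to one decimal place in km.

(-3.0, 53.7)

Circle about each station: (x + 40.7)² + (y + 38.0)² = 99.15²; (x + 29.6)² + (y + 14.4)² = 73.11²; (x + 94.7)² + (y + 12.1)² = 112.87².
Subtracting the A equation from the B and C equations removes the quadratic terms:
22.2 x + 47.2 y = 2468.68
-108.0 x + 51.8 y = 3105.10
Solving the 2×2 system: x ≈ -3.0, y ≈ 53.7 km.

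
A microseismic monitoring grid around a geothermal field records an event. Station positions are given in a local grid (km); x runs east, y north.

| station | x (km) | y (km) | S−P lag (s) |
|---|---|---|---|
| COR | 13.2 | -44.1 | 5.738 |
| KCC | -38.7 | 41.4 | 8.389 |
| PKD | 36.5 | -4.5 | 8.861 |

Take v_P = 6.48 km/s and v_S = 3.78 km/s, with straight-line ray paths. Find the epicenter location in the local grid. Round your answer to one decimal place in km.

Distance from S−P lag: d = Δt · v_P v_S / (v_P − v_S) = Δt · (6.48·3.78)/(6.48−3.78) ≈ 9.0720·Δt.
So d_COR = 52.06, d_KCC = 76.11, d_PKD = 80.39 km.
Circle about each station: (x − 13.2)² + (y + 44.1)² = 52.06²; (x + 38.7)² + (y − 41.4)² = 76.11²; (x − 36.5)² + (y + 4.5)² = 80.39².
Subtracting pairs of circle equations eliminates x²+y² and gives linear equations (the radical axes):
-103.8 x + 171.0 y = -1989.89
46.6 x + 79.2 y = -4518.86
Solving the 2×2 system: x ≈ -38.0, y ≈ -34.7 km.

-38.0 km east, -34.7 km north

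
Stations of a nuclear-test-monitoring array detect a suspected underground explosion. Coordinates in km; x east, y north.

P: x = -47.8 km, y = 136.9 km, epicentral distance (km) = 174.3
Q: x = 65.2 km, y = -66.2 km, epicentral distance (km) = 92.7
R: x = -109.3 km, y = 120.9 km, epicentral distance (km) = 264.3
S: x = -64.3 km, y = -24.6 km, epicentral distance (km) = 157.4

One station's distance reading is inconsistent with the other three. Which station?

R

Solve using three stations at a time. Using P, Q, S (subtract circle equations pairwise → linear system) gives (x, y) ≈ (85.3, 24.4).
Distances from that point to each station vs reported:
  P: calculated 174.3 vs reported 174.3 → residual 0.0 km
  Q: calculated 92.8 vs reported 92.7 → residual 0.1 km
  R: calculated 217.3 vs reported 264.3 → residual 47.0 km
  S: calculated 157.4 vs reported 157.4 → residual 0.0 km
P, Q, S are mutually consistent (residuals ≈ 0); R is off by 47.0 km.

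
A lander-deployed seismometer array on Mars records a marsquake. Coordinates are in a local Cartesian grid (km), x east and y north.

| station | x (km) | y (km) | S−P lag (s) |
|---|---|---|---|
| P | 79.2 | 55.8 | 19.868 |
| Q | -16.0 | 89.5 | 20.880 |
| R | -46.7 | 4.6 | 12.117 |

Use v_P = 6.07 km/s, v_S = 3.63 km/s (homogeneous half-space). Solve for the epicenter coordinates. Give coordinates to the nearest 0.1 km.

Distance from S−P lag: d = Δt · v_P v_S / (v_P − v_S) = Δt · (6.07·3.63)/(6.07−3.63) ≈ 9.0304·Δt.
So d_P = 179.42, d_Q = 188.55, d_R = 109.42 km.
Circle about each station: (x − 79.2)² + (y − 55.8)² = 179.42²; (x + 16.0)² + (y − 89.5)² = 188.55²; (x + 46.7)² + (y − 4.6)² = 109.42².
Subtracting pairs of circle equations eliminates x²+y² and gives linear equations (the radical axes):
-190.4 x + 67.4 y = -4479.60
-251.8 x − 102.4 y = 13034.57
Solving the 2×2 system: x ≈ -11.5, y ≈ -99.0 km.

-11.5 km east, -99.0 km north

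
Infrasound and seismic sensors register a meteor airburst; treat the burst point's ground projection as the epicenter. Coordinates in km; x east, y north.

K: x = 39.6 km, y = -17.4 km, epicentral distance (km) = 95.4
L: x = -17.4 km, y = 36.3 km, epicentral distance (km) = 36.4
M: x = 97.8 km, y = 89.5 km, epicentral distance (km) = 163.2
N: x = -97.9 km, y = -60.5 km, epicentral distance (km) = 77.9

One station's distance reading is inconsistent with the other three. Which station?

Solve using three stations at a time. Using K, L, M (subtract circle equations pairwise → linear system) gives (x, y) ≈ (-49.0, 18.1).
Distances from that point to each station vs reported:
  K: calculated 95.4 vs reported 95.4 → residual 0.0 km
  L: calculated 36.4 vs reported 36.4 → residual 0.0 km
  M: calculated 163.2 vs reported 163.2 → residual 0.0 km
  N: calculated 92.6 vs reported 77.9 → residual 14.7 km
K, L, M are mutually consistent (residuals ≈ 0); N is off by 14.7 km.

N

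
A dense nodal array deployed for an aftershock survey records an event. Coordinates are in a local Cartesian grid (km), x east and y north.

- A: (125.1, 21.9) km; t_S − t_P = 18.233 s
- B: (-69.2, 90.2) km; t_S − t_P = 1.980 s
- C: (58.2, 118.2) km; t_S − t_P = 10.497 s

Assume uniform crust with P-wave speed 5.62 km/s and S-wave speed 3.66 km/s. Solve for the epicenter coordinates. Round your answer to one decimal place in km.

Distance from S−P lag: d = Δt · v_P v_S / (v_P − v_S) = Δt · (5.62·3.66)/(5.62−3.66) ≈ 10.4945·Δt.
So d_A = 191.35, d_B = 20.78, d_C = 110.16 km.
Circle about each station: (x − 125.1)² + (y − 21.9)² = 191.35²; (x + 69.2)² + (y − 90.2)² = 20.78²; (x − 58.2)² + (y − 118.2)² = 110.16².
Subtracting the A equation from the B and C equations removes the quadratic terms:
-388.6 x + 136.6 y = 32978.07
-133.8 x + 192.6 y = 25708.46
Solving the 2×2 system: x ≈ -50.2, y ≈ 98.6 km.

-50.2 km east, 98.6 km north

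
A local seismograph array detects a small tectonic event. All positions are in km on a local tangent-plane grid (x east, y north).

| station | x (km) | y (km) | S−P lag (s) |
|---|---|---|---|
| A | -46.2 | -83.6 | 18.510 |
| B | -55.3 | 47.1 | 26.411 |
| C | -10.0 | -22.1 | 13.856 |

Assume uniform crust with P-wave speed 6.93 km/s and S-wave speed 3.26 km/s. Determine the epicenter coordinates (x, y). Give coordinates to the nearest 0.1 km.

Distance from S−P lag: d = Δt · v_P v_S / (v_P − v_S) = Δt · (6.93·3.26)/(6.93−3.26) ≈ 6.1558·Δt.
So d_A = 113.94, d_B = 162.58, d_C = 85.29 km.
Circle about each station: (x + 46.2)² + (y + 83.6)² = 113.94²; (x + 55.3)² + (y − 47.1)² = 162.58²; (x + 10.0)² + (y + 22.1)² = 85.29².
Subtracting the A equation from the B and C equations removes the quadratic terms:
-18.2 x + 261.4 y = -17296.83
72.4 x + 123.0 y = -2827.05
Solving the 2×2 system: x ≈ 65.6, y ≈ -61.6 km.

(65.6, -61.6)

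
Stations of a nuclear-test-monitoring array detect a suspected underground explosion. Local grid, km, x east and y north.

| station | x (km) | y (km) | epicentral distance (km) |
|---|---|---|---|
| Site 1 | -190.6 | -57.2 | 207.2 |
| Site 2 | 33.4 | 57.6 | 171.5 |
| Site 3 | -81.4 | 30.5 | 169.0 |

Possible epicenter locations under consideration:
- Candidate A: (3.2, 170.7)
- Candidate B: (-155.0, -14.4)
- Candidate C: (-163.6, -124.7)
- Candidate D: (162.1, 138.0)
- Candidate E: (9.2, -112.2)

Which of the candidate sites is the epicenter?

For each candidate, compare |candidate − station| to the reported distance:
Candidate A: residuals Site 1 92.0, Site 2 54.4, Site 3 5.3 → max 92.0 km
Candidate B: residuals Site 1 151.5, Site 2 30.2, Site 3 82.8 → max 151.5 km
Candidate C: residuals Site 1 134.5, Site 2 96.9, Site 3 6.6 → max 134.5 km
Candidate D: residuals Site 1 195.9, Site 2 19.8, Site 3 97.2 → max 195.9 km
Candidate E: residuals Site 1 0.0, Site 2 0.0, Site 3 0.0 → max 0.0 km
Only Candidate E has all residuals ≈ 0.

Candidate E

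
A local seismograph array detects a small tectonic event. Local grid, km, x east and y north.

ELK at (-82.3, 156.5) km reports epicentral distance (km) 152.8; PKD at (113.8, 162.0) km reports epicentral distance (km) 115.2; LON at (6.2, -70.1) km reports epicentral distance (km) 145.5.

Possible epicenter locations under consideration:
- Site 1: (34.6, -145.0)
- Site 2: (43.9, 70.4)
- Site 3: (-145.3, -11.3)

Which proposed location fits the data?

Site 2

For each candidate, compare |candidate − station| to the reported distance:
Site 1: residuals ELK 170.6, PKD 201.9, LON 65.4 → max 201.9 km
Site 2: residuals ELK 0.0, PKD 0.0, LON 0.0 → max 0.0 km
Site 3: residuals ELK 26.4, PKD 196.5, LON 17.0 → max 196.5 km
Only Site 2 has all residuals ≈ 0.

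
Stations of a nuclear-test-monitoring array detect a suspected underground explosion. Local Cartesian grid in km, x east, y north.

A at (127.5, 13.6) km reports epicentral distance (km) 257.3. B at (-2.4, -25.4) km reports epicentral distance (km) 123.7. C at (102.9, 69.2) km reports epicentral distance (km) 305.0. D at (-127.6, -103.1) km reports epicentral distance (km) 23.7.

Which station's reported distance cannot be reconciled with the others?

C

Solve using three stations at a time. Using A, B, D (subtract circle equations pairwise → linear system) gives (x, y) ≈ (-108.4, -89.2).
Distances from that point to each station vs reported:
  A: calculated 257.3 vs reported 257.3 → residual 0.0 km
  B: calculated 123.7 vs reported 123.7 → residual 0.0 km
  C: calculated 264.1 vs reported 305.0 → residual 40.9 km
  D: calculated 23.7 vs reported 23.7 → residual 0.0 km
A, B, D are mutually consistent (residuals ≈ 0); C is off by 40.9 km.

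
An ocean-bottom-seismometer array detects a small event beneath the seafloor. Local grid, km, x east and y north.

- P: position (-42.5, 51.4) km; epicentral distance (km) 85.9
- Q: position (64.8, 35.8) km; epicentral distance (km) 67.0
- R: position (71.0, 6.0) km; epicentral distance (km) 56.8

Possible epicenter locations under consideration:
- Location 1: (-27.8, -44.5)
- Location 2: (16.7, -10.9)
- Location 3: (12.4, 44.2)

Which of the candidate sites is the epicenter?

For each candidate, compare |candidate − station| to the reported distance:
Location 1: residuals P 11.1, Q 55.6, R 54.2 → max 55.6 km
Location 2: residuals P 0.0, Q 0.0, R 0.1 → max 0.1 km
Location 3: residuals P 30.5, Q 13.9, R 13.2 → max 30.5 km
Only Location 2 has all residuals ≈ 0.

Location 2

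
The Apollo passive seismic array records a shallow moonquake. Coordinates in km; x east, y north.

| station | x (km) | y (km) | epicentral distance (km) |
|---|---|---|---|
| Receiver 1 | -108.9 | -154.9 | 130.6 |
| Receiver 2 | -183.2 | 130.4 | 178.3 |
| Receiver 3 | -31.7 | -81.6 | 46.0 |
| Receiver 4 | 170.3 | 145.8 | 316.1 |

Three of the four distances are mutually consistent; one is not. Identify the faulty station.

Solve using three stations at a time. Using Receiver 1, Receiver 2, Receiver 4 (subtract circle equations pairwise → linear system) gives (x, y) ≈ (-95.7, -25.0).
Distances from that point to each station vs reported:
  Receiver 1: calculated 130.6 vs reported 130.6 → residual 0.0 km
  Receiver 2: calculated 178.3 vs reported 178.3 → residual 0.0 km
  Receiver 3: calculated 85.5 vs reported 46.0 → residual 39.5 km
  Receiver 4: calculated 316.1 vs reported 316.1 → residual 0.0 km
Receiver 1, Receiver 2, Receiver 4 are mutually consistent (residuals ≈ 0); Receiver 3 is off by 39.5 km.

Receiver 3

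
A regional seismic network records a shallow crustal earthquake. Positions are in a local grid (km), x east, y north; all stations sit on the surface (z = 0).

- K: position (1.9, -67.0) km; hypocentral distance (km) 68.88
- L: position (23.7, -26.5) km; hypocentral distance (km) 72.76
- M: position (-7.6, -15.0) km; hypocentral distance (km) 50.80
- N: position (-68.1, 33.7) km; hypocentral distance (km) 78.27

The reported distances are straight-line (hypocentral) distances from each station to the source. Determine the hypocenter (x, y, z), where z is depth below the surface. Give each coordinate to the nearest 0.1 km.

(-37.4, -26.5, 39.5)

Each station gives a sphere (x−x_i)² + (y−y_i)² + z² = d_i² (stations at z=0).
Subtracting the K sphere from L and M: z² cancels, leaving linear equations in x and y:
43.6 x + 81.0 y = -3778.23
-19.0 x + 104.0 y = -2046.04
Solving: x ≈ -37.410, y ≈ -26.508 km (keep extra digits for the depth step; rounded: -37.4, -26.5).
Then from the K sphere: z² = 68.88² − (x − 1.9)² − (y + 67.0)² with x = -37.410, y = -26.508, so z ≈ 39.491 ≈ 39.5 km.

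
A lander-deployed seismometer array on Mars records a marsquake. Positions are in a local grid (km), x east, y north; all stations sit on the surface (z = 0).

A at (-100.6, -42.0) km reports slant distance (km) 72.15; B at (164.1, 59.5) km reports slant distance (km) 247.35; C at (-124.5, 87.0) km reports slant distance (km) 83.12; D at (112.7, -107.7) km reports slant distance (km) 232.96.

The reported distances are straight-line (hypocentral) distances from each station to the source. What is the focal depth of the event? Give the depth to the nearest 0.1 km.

z ≈ 25.2 km

Each station gives a sphere (x−x_i)² + (y−y_i)² + z² = d_i² (stations at z=0).
Subtracting the A sphere from B and C: z² cancels, leaving linear equations in x and y:
529.4 x + 203.0 y = -37391.70
-47.8 x + 258.0 y = 9481.58
Solving: x ≈ -79.103, y ≈ 22.095 km (keep extra digits for the depth step; rounded: -79.1, 22.1).
Then from the A sphere: z² = 72.15² − (x + 100.6)² − (y + 42.0)² with x = -79.103, y = 22.095, so z ≈ 25.206 ≈ 25.2 km.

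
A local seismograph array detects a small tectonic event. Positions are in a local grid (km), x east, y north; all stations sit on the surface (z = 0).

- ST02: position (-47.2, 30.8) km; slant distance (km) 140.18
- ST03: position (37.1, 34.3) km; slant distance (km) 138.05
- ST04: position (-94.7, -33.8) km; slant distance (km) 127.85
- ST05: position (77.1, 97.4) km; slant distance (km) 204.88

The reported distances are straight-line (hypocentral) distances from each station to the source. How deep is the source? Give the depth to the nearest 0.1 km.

Each station gives a sphere (x−x_i)² + (y−y_i)² + z² = d_i² (stations at z=0).
Subtracting the ST02 sphere from ST03 and ST04: z² cancels, leaving linear equations in x and y:
168.6 x + 7.0 y = -30.95
-95.0 x − 129.2 y = 10238.86
Solving: x ≈ 3.205, y ≈ -81.604 km (keep extra digits for the depth step; rounded: 3.2, -81.6).
Then from the ST02 sphere: z² = 140.18² − (x + 47.2)² − (y − 30.8)² with x = 3.205, y = -81.604, so z ≈ 66.896 ≈ 66.9 km.
Check against ST05 (with the unrounded solution): distance 204.89 ≈ 204.88 km. ✓

z ≈ 66.9 km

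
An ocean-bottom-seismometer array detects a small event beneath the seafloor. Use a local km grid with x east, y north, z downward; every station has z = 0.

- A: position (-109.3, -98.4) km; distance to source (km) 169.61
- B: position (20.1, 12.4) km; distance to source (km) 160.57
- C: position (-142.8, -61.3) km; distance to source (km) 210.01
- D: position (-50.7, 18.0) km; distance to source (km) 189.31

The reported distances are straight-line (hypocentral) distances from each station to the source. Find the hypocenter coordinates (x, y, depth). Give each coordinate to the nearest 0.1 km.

x ≈ 44.0 km, y ≈ -133.0 km, depth ≈ 63.8 km

Each station gives a sphere (x−x_i)² + (y−y_i)² + z² = d_i² (stations at z=0).
Subtracting the A sphere from B and C: z² cancels, leaving linear equations in x and y:
258.8 x + 221.6 y = -18086.45
-67.0 x + 74.2 y = -12816.17
Solving: x ≈ 43.995, y ≈ -132.998 km (keep extra digits for the depth step; rounded: 44.0, -133.0).
Then from the A sphere: z² = 169.61² − (x + 109.3)² − (y + 98.4)² with x = 43.995, y = -132.998, so z ≈ 63.806 ≈ 63.8 km.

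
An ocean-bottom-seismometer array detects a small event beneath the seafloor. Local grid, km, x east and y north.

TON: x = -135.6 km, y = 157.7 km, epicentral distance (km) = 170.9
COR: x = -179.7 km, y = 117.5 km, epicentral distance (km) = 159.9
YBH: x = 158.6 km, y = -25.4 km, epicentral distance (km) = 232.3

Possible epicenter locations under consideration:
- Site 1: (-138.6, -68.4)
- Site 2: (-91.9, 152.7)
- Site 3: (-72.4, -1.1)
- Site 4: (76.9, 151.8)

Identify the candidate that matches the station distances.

Site 3

For each candidate, compare |candidate − station| to the reported distance:
Site 1: residuals TON 55.2, COR 30.5, YBH 68.0 → max 68.0 km
Site 2: residuals TON 126.9, COR 65.3, YBH 75.1 → max 126.9 km
Site 3: residuals TON 0.0, COR 0.0, YBH 0.0 → max 0.0 km
Site 4: residuals TON 41.7, COR 99.0, YBH 37.2 → max 99.0 km
Only Site 3 has all residuals ≈ 0.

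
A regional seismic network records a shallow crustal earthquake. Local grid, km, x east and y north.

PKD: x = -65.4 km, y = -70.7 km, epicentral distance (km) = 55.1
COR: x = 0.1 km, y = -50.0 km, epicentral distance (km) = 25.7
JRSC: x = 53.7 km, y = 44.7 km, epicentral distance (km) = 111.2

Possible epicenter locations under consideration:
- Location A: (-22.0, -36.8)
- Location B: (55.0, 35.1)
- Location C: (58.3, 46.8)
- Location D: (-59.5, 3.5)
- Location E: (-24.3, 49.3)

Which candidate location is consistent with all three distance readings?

Location A

For each candidate, compare |candidate − station| to the reported distance:
Location A: residuals PKD 0.0, COR 0.0, JRSC 0.0 → max 0.0 km
Location B: residuals PKD 105.2, COR 75.6, JRSC 101.5 → max 105.2 km
Location C: residuals PKD 115.5, COR 87.2, JRSC 106.1 → max 115.5 km
Location D: residuals PKD 19.3, COR 54.4, JRSC 9.3 → max 54.4 km
Location E: residuals PKD 71.7, COR 76.6, JRSC 33.1 → max 76.6 km
Only Location A has all residuals ≈ 0.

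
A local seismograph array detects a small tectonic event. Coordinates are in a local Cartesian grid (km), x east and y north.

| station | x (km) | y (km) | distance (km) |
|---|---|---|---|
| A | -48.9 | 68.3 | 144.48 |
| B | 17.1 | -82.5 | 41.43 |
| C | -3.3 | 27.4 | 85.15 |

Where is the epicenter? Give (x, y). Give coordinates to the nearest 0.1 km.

38.3 km east, -46.9 km north

Circle about each station: (x + 48.9)² + (y − 68.3)² = 144.48²; (x − 17.1)² + (y + 82.5)² = 41.43²; (x + 3.3)² + (y − 27.4)² = 85.15².
Subtracting the A equation from the B and C equations removes the quadratic terms:
132.0 x − 301.6 y = 19200.59
91.2 x − 81.8 y = 7329.50
Solving the 2×2 system: x ≈ 38.3, y ≈ -46.9 km.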